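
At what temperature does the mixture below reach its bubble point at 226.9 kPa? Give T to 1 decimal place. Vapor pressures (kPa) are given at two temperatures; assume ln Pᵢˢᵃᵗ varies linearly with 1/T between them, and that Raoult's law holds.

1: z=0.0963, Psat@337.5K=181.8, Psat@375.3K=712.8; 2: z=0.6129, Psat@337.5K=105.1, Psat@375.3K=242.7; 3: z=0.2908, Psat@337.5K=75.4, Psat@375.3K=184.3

T = 367.8 K

Bubble-point temperature: ΣzᵢPᵢˢᵃᵗ(T) = P. Interpolate ln Pᵢˢᵃᵗ = aᵢ + bᵢ/T.
  T = 337.5 K: ΣzᵢPᵢˢᵃᵗ = 103.85 kPa
  T = 375.3 K: ΣzᵢPᵢˢᵃᵗ = 270.99 kPa
  T = 356.4 K: ΣzᵢPᵢˢᵃᵗ = 171.13 kPa
  T = 365.9 K: ΣzᵢPᵢˢᵃᵗ = 216.60 kPa
  T = 370.6 K: ΣzᵢPᵢˢᵃᵗ = 242.54 kPa
  T = 368.2 K: ΣzᵢPᵢˢᵃᵗ = 228.99 kPa
Interpolating between 365.9 K and 368.2 K gives T ≈ 367.8 K.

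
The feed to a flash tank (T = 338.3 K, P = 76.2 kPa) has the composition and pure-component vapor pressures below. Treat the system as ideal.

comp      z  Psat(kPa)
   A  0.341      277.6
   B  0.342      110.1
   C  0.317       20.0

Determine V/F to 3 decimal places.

Raoult's law: Kᵢ = Pᵢˢᵃᵗ/P = Pᵢˢᵃᵗ/76.2.
  K_A = 277.6/76.2 = 3.64304, K_B = 110.1/76.2 = 1.44488, K_C = 20.0/76.2 = 0.26247
Rachford–Rice: g(V/F) = Σ zᵢ(Kᵢ−1)/(1+V/F(Kᵢ−1)) = 0.
Feasibility: ΣzᵢKᵢ = 1.820, Σzᵢ/Kᵢ = 1.538 — both > 1, two phases present.
Newton iteration, V/F⁰ = 0.5:
  V/F = 0.500: g = 0.1423, g' = -0.920 → V/F = 0.655
  V/F = 0.655: g = -0.0042, g' = -1.005 → V/F = 0.651
Converged at V/F = 0.651.

V/F = 0.651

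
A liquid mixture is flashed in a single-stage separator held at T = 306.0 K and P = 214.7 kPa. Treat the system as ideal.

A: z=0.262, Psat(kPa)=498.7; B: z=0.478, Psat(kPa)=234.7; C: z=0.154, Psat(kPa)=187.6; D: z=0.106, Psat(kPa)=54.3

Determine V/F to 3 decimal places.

V/F = 0.782

Raoult's law: Kᵢ = Pᵢˢᵃᵗ/P = Pᵢˢᵃᵗ/214.7.
  K_A = 498.7/214.7 = 2.32278, K_B = 234.7/214.7 = 1.09315, K_C = 187.6/214.7 = 0.87378, K_D = 54.3/214.7 = 0.25291
Material balance + equilibrium reduce to Σ zᵢ(Kᵢ−1)/(1+V/F(Kᵢ−1)) = 0.
Check two-phase: ΣzᵢKᵢ = 1.292 > 1 and Σzᵢ/Kᵢ = 1.145 > 1, so g(0) = 0.292 > 0 and g(1) = -0.145 < 0.
Iterate (Newton) starting at V/F = 0.5:
  V/F = 0.500: g = 0.1040, g' = -0.323 → V/F = 0.822
  V/F = 0.822: g = -0.0193, g' = -0.508 → V/F = 0.784
  V/F = 0.784: g = -0.0009, g' = -0.461 → V/F = 0.782
Converged at V/F = 0.782.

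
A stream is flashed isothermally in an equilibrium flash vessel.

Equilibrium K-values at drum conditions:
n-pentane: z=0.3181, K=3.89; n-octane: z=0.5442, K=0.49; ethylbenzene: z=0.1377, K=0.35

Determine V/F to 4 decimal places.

Material balance + equilibrium reduce to Σ zᵢ(Kᵢ−1)/(1+V/F(Kᵢ−1)) = 0.
Feasibility: ΣzᵢKᵢ = 1.5523, Σzᵢ/Kᵢ = 1.5858 — both > 1, two phases present.
Newton–Raphson from V/F = 0.32:
  V/F = 0.3200: g = 0.03293, g' = -1.0120 → V/F = 0.3525
  V/F = 0.3525: g = 0.00087, g' = -0.9602 → V/F = 0.3534
Converged at V/F = 0.3534.

V/F = 0.3534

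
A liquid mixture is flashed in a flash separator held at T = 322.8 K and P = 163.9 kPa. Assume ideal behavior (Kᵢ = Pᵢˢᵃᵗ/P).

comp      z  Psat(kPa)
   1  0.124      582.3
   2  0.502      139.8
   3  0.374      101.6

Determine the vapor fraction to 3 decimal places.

Raoult's law: Kᵢ = Pᵢˢᵃᵗ/P = Pᵢˢᵃᵗ/163.9.
  K_1 = 582.3/163.9 = 3.55278, K_2 = 139.8/163.9 = 0.85296, K_3 = 101.6/163.9 = 0.61989
Rachford–Rice: g(ψ) = Σ zᵢ(Kᵢ−1)/(1+ψ(Kᵢ−1)) = 0.
g(0) = ΣzᵢKᵢ − 1 = 0.101 and g(1) = 1 − Σzᵢ/Kᵢ = -0.227, so a root lies in (0, 1).
Iterate (Newton) starting at ψ = 0.57:
  ψ = 0.570: g = -0.1331, g' = -0.235 → ψ = 0.004
  ψ = 0.004: g = 0.0974, g' = -0.858 → ψ = 0.117
  ψ = 0.117: g = 0.0198, g' = -0.549 → ψ = 0.153
  ψ = 0.153: g = 0.0011, g' = -0.490 → ψ = 0.155
Converged at ψ = 0.155.

ψ = 0.155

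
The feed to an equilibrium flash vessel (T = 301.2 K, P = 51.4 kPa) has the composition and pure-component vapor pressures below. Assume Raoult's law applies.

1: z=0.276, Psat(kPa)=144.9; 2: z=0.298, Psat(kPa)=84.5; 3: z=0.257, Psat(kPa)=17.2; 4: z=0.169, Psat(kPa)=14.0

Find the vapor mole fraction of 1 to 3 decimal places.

Raoult's law: Kᵢ = Pᵢˢᵃᵗ/P = Pᵢˢᵃᵗ/51.4.
  K_1 = 144.9/51.4 = 2.81907, K_2 = 84.5/51.4 = 1.64397, K_3 = 17.2/51.4 = 0.33463, K_4 = 14.0/51.4 = 0.27237
Rachford–Rice: g(β) = Σ zᵢ(Kᵢ−1)/(1+β(Kᵢ−1)) = 0.
Feasibility: ΣzᵢKᵢ = 1.400, Σzᵢ/Kᵢ = 1.668 — both > 1, two phases present.
Iterate (Newton) starting at β = 0.39:
  β = 0.390: g = 0.0445, g' = -0.773 → β = 0.447
Converged at β = 0.447.
Compositions from xᵢ = zᵢ/(1+β(Kᵢ−1)), yᵢ = Kᵢxᵢ:
  1: x = 0.152, y = 0.429
  2: x = 0.231, y = 0.380
  3: x = 0.366, y = 0.122
  4: x = 0.251, y = 0.068

y_1 = 0.429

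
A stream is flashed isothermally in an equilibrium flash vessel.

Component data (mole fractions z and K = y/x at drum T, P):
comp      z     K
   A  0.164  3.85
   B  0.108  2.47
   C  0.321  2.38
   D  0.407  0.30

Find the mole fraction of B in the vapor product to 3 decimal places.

y_B = 0.141

Iterate (Newton) starting at ψ = 0.38:
  ψ = 0.380: g = 0.2287, g' = -1.036 → ψ = 0.601
  ψ = 0.601: g = 0.0073, g' = -1.024 → ψ = 0.608
Converged at ψ = 0.608.
Compositions from xᵢ = zᵢ/(1+ψ(Kᵢ−1)), yᵢ = Kᵢxᵢ:
  A: x = 0.060, y = 0.231
  B: x = 0.057, y = 0.141
  C: x = 0.175, y = 0.416
  D: x = 0.708, y = 0.213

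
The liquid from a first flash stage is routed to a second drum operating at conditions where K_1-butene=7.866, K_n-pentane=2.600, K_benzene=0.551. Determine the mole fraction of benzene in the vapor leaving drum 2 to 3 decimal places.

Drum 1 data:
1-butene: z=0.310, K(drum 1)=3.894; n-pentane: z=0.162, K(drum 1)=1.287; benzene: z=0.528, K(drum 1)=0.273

y_benzene (drum 2) = 0.484

Drum 1:
Iterate (Newton) starting at ψ₁ = 0.6:
  ψ₁ = 0.600: g = -0.3133, g' = -1.234 → ψ₁ = 0.346
  ψ₁ = 0.346: g = -0.0225, g' = -1.157 → ψ₁ = 0.327
Converged at ψ₁ = 0.327.
Drum-1 compositions:
  1-butene: x = 0.159, y = 0.620
  n-pentane: x = 0.148, y = 0.191
  benzene: x = 0.693, y = 0.189
Drum-2 feed = drum-1 liquid: z₂ = (0.1593, 0.1481, 0.6926).
Drum 2:
Material balance + equilibrium reduce to Σ zᵢ(Kᵢ−1)/(1+ψ₂(Kᵢ−1)) = 0.
Check two-phase: ΣzᵢKᵢ = 2.020 > 1 and Σzᵢ/Kᵢ = 1.334 > 1, so g(0) = 1.020 > 0 and g(1) = -0.334 < 0.
Newton iteration, ψ₂⁰ = 0.55:
  ψ₂ = 0.550: g = -0.0579, g' = -0.683 → ψ₂ = 0.465
  ψ₂ = 0.465: g = 0.0036, g' = -0.775 → ψ₂ = 0.470
Converged at ψ₂ = 0.470.
  1-butene: x = 0.038, y = 0.297
  n-pentane: x = 0.085, y = 0.220
  benzene: x = 0.878, y = 0.484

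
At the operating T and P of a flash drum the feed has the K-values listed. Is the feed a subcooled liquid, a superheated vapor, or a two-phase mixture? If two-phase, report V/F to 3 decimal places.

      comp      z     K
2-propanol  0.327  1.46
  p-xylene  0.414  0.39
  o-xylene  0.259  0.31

subcooled liquid

ΣzᵢKᵢ = 0.719; Σzᵢ/Kᵢ = 2.121.
Since ΣzᵢKᵢ < 1 the mixture is below its bubble point — single liquid phase.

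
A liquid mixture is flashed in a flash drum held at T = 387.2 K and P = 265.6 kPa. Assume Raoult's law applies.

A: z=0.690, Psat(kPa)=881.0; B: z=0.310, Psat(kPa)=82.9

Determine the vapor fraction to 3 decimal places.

ψ = 0.869

Raoult's law: Kᵢ = Pᵢˢᵃᵗ/P = Pᵢˢᵃᵗ/265.6.
  K_A = 881.0/265.6 = 3.31702, K_B = 82.9/265.6 = 0.31212
Material balance + equilibrium reduce to Σ zᵢ(Kᵢ−1)/(1+ψ(Kᵢ−1)) = 0.
g(0) = ΣzᵢKᵢ − 1 = 1.386 and g(1) = 1 − Σzᵢ/Kᵢ = -0.201, so a root lies in (0, 1).
Binary case is linear: z₁(K₁−1)(1+ψ(K₂−1)) + z₂(K₂−1)(1+ψ(K₁−1)) = 0
⇒ ψ = [z₁(K₁−1)+z₂(K₂−1)] / [−(K₁−1)(K₂−1)] = 1.3855/1.5938 = 0.869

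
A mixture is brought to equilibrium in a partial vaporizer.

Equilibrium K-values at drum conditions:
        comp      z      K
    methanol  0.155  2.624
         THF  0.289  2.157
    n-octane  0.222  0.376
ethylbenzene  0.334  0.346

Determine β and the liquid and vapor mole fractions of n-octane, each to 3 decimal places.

Let β = V/F and solve Σ zᵢ(Kᵢ−1)/(1+β(Kᵢ−1)) = 0.
Check two-phase: ΣzᵢKᵢ = 1.229 > 1 and Σzᵢ/Kᵢ = 1.749 > 1, so g(0) = 0.229 > 0 and g(1) = -0.749 < 0.
Iterate (Newton) starting at β = 0.36:
  β = 0.360: g = -0.0695, g' = -0.744 → β = 0.267
Converged at β = 0.267.
Compositions from xᵢ = zᵢ/(1+β(Kᵢ−1)), yᵢ = Kᵢxᵢ:
  methanol: x = 0.108, y = 0.284
  THF: x = 0.221, y = 0.476
  n-octane: x = 0.266, y = 0.100
  ethylbenzene: x = 0.405, y = 0.140

β = 0.267, x_n-octane = 0.266, y_n-octane = 0.100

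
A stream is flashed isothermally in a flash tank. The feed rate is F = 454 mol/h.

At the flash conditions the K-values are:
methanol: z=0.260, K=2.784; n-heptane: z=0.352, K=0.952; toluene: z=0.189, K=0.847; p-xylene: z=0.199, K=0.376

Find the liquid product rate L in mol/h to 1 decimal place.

L = 208.7 mol/h

Let β = V/F and solve Σ zᵢ(Kᵢ−1)/(1+β(Kᵢ−1)) = 0.
Check two-phase: ΣzᵢKᵢ = 1.294 > 1 and Σzᵢ/Kᵢ = 1.216 > 1, so g(0) = 0.294 > 0 and g(1) = -0.216 < 0.
Newton–Raphson from β = 0.5:
  β = 0.500: g = 0.0160, g' = -0.401 → β = 0.540
Converged at β = 0.540.
Then V = β·F = 0.5402·454 = 245.3 mol/h and L = F − V = 208.7 mol/h.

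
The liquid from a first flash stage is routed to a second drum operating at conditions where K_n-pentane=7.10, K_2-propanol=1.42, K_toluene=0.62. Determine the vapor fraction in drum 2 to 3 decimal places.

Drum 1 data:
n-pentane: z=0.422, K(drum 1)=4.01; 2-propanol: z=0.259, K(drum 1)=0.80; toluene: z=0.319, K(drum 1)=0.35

Drum 1:
Material balance + equilibrium reduce to Σ zᵢ(Kᵢ−1)/(1+ψ₁(Kᵢ−1)) = 0.
Check two-phase: ΣzᵢKᵢ = 2.011 > 1 and Σzᵢ/Kᵢ = 1.340 > 1, so g(0) = 1.011 > 0 and g(1) = -0.340 < 0.
Newton iteration, ψ₁⁰ = 0.32:
  ψ₁ = 0.320: g = 0.3299, g' = -1.219 → ψ₁ = 0.591
  ψ₁ = 0.591: g = 0.0619, g' = -0.864 → ψ₁ = 0.662
  ψ₁ = 0.662: g = 0.0005, g' = -0.856 → ψ₁ = 0.663
Converged at ψ₁ = 0.663.
Drum-1 compositions:
  n-pentane: x = 0.141, y = 0.565
  2-propanol: x = 0.299, y = 0.239
  toluene: x = 0.561, y = 0.196
Drum-2 feed = drum-1 liquid: z₂ = (0.1409, 0.2986, 0.5605).
Drum 2:
Material balance + equilibrium reduce to Σ zᵢ(Kᵢ−1)/(1+ψ₂(Kᵢ−1)) = 0.
Check two-phase: ΣzᵢKᵢ = 1.772 > 1 and Σzᵢ/Kᵢ = 1.134 > 1, so g(0) = 0.772 > 0 and g(1) = -0.134 < 0.
Newton iteration, ψ₂⁰ = 0.5:
  ψ₂ = 0.500: g = 0.0529, g' = -0.479 → ψ₂ = 0.610
  ψ₂ = 0.610: g = 0.0044, g' = -0.406 → ψ₂ = 0.621
Converged at ψ₂ = 0.621.
  n-pentane: x = 0.029, y = 0.209
  2-propanol: x = 0.237, y = 0.336
  toluene: x = 0.734, y = 0.455

V/F (drum 2) = 0.621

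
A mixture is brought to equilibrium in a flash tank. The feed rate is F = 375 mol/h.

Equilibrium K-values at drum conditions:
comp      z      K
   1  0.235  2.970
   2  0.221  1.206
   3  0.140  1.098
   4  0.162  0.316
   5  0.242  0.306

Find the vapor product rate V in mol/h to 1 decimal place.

V = 110.1 mol/h

Newton iteration, β⁰ = 0.5:
  β = 0.500: g = -0.1380, g' = -0.689 → β = 0.300
  β = 0.300: g = -0.0041, g' = -0.676 → β = 0.294
Converged at β = 0.294.
Then V = β·F = 0.2936·375 = 110.1 mol/h and L = F − V = 264.9 mol/h.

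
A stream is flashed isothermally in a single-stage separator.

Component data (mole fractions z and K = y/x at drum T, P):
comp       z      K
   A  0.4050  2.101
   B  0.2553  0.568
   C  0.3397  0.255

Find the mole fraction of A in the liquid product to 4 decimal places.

x_A = 0.3579

Material balance + equilibrium reduce to Σ zᵢ(Kᵢ−1)/(1+ψ(Kᵢ−1)) = 0.
Feasibility: ΣzᵢKᵢ = 1.0825, Σzᵢ/Kᵢ = 1.9744 — both > 1, two phases present.
Iterate (Newton) starting at ψ = 0.5:
  ψ = 0.5000: g = -0.25640, g' = -0.7606 → ψ = 0.1629
  ψ = 0.1629: g = -0.02857, g' = -0.6523 → ψ = 0.1191
  ψ = 0.1191: g = 0.00023, g' = -0.6637 → ψ = 0.1194
Converged at ψ = 0.1194.
Compositions from xᵢ = zᵢ/(1+ψ(Kᵢ−1)), yᵢ = Kᵢxᵢ:
  A: x = 0.3579, y = 0.7520
  B: x = 0.2692, y = 0.1529
  C: x = 0.3729, y = 0.0951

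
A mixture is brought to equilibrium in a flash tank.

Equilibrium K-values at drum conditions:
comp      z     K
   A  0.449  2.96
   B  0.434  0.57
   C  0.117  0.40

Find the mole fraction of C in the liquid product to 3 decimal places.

Iterate (Newton) starting at ψ = 0.5:
  ψ = 0.500: g = 0.1064, g' = -0.656 → ψ = 0.662
  ψ = 0.662: g = 0.0056, g' = -0.599 → ψ = 0.672
Converged at ψ = 0.672.
Compositions from xᵢ = zᵢ/(1+ψ(Kᵢ−1)), yᵢ = Kᵢxᵢ:
  A: x = 0.194, y = 0.574
  B: x = 0.610, y = 0.348
  C: x = 0.196, y = 0.078

x_C = 0.196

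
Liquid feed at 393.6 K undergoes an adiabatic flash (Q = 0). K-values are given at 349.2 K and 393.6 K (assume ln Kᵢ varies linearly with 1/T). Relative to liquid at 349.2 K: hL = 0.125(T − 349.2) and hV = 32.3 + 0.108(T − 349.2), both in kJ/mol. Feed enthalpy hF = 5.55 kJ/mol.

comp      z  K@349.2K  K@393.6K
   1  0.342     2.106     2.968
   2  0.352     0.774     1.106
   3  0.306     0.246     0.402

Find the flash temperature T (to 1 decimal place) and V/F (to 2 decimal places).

T = 352.1 K, V/F = 0.16

Adiabatic flash: solve Rachford–Rice at each trial T, then check hF = ψ·hV(T) + (1−ψ)·hL(T).
  T = 349.2 K: K = (2.106, 0.774, 0.246), RR gives ψ = 0.117, H_out = 3.788 kJ/mol
  T = 393.6 K: K = (2.968, 1.106, 0.402), RR gives ψ = 0.705, H_out = 27.804 kJ/mol
  T = 371.4 K: K = (2.526, 0.935, 0.319), RR gives ψ = 0.425, H_out = 16.336 kJ/mol
  T = 360.3 K: K = (2.313, 0.853, 0.281), RR gives ψ = 0.278, H_out = 10.329 kJ/mol
  T = 354.8 K: K = (2.210, 0.814, 0.263), RR gives ψ = 0.201, H_out = 7.178 kJ/mol
  T = 352.0 K: K = (2.158, 0.794, 0.255), RR gives ψ = 0.160, H_out = 5.510 kJ/mol
  T = 353.4 K: K = (2.184, 0.804, 0.259), RR gives ψ = 0.181, H_out = 6.350 kJ/mol
Linear interpolation between T = 352.0 (H_out = 5.510) and T = 353.4 (H_out = 6.350) on hF = 5.55 gives T ≈ 352.1 K, at which ψ = 0.16.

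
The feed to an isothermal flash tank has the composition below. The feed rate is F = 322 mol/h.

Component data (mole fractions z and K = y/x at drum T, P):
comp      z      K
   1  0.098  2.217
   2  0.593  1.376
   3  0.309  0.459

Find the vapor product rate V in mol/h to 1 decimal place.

Iterate (Newton) starting at ψ = 0.5:
  ψ = 0.500: g = 0.0327, g' = -0.285 → ψ = 0.614
  ψ = 0.614: g = -0.0011, g' = -0.306 → ψ = 0.611
Converged at ψ = 0.611.
Then V = ψ·F = 0.6110·322 = 196.7 mol/h and L = F − V = 125.3 mol/h.

V = 196.7 mol/h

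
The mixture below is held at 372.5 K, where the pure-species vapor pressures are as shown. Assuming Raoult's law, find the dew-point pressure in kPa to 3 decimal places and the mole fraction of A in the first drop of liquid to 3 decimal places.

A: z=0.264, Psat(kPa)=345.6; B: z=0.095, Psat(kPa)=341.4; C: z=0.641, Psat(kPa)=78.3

At the dew point ψ → 1, so Σzᵢ/Kᵢ = 1 with Kᵢ = Pᵢˢᵃᵗ/P ⇒ 1/P = Σzᵢ/Pᵢˢᵃᵗ.
1/P = 0.264/345.6 + 0.095/341.4 + 0.641/78.3 = 0.009229 ⇒ P = 108.359 kPa
xᵢ = zᵢP/Pᵢˢᵃᵗ ⇒ x_A = 0.264·108.359/345.6 = 0.083

Pdew = 108.359 kPa, x_A = 0.083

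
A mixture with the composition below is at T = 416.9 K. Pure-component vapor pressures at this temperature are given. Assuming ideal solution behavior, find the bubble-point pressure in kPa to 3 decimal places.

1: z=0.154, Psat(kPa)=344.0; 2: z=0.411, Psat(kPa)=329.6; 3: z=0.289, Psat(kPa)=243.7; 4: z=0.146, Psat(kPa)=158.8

At the bubble point ψ → 0, so ΣzᵢKᵢ = 1 with Kᵢ = Pᵢˢᵃᵗ/P ⇒ P = ΣzᵢPᵢˢᵃᵗ.
P = 0.154·344.0 + 0.411·329.6 + 0.289·243.7 + 0.146·158.8 = 282.056 kPa

Pbub = 282.056 kPa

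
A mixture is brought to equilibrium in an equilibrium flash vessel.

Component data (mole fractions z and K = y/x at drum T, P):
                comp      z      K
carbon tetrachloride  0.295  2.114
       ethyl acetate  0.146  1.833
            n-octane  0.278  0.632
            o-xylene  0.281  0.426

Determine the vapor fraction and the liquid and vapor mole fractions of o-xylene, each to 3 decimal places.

ψ = 0.376, x_o-xylene = 0.358, y_o-xylene = 0.153

Let ψ = V/F and solve Σ zᵢ(Kᵢ−1)/(1+ψ(Kᵢ−1)) = 0.
Feasibility: ΣzᵢKᵢ = 1.187, Σzᵢ/Kᵢ = 1.319 — both > 1, two phases present.
Newton–Raphson from ψ = 0.47:
  ψ = 0.470: g = -0.0415, g' = -0.439 → ψ = 0.375
  ψ = 0.375: g = 0.0001, g' = -0.442 → ψ = 0.376
Converged at ψ = 0.376.
Compositions from xᵢ = zᵢ/(1+ψ(Kᵢ−1)), yᵢ = Kᵢxᵢ:
  carbon tetrachloride: x = 0.208, y = 0.440
  ethyl acetate: x = 0.111, y = 0.204
  n-octane: x = 0.323, y = 0.204
  o-xylene: x = 0.358, y = 0.153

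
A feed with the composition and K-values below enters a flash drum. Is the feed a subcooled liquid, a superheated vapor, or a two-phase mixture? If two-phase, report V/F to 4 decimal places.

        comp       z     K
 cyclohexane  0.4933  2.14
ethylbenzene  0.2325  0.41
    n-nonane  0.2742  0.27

two-phase, V/F = 0.2945

ΣzᵢKᵢ = 1.2250; Σzᵢ/Kᵢ = 1.8131.
Both exceed 1, so a two-phase solution exists.
Rachford–Rice: g(ψ) = Σ zᵢ(Kᵢ−1)/(1+ψ(Kᵢ−1)) = 0.
Iterate (Newton) starting at ψ = 0.34:
  ψ = 0.3400: g = -0.03257, g' = -0.7181 → ψ = 0.2946
  ψ = 0.2946: g = -0.00010, g' = -0.7150 → ψ = 0.2945
Converged at ψ = 0.2945.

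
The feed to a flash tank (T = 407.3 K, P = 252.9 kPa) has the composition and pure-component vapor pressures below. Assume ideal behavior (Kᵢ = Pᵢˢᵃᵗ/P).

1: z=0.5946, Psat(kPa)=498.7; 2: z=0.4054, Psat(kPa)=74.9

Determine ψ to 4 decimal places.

ψ = 0.4277

Raoult's law: Kᵢ = Pᵢˢᵃᵗ/P = Pᵢˢᵃᵗ/252.9.
  K_1 = 498.7/252.9 = 1.971926, K_2 = 74.9/252.9 = 0.296164
Let ψ = V/F and solve Σ zᵢ(Kᵢ−1)/(1+ψ(Kᵢ−1)) = 0.
g(0) = ΣzᵢKᵢ − 1 = 0.2926 and g(1) = 1 − Σzᵢ/Kᵢ = -0.6704, so a root lies in (0, 1).
Binary case is linear: z₁(K₁−1)(1+ψ(K₂−1)) + z₂(K₂−1)(1+ψ(K₁−1)) = 0
⇒ ψ = [z₁(K₁−1)+z₂(K₂−1)] / [−(K₁−1)(K₂−1)] = 0.29257/0.68408 = 0.4277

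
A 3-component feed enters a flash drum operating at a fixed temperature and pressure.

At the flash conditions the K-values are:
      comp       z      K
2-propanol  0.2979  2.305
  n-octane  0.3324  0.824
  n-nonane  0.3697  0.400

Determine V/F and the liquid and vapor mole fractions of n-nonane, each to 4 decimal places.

V/F = 0.1912, x_n-nonane = 0.4176, y_n-nonane = 0.1670

Newton iteration, V/F⁰ = 0.33:
  V/F = 0.3300: g = -0.06696, g' = -0.4664 → V/F = 0.1864
  V/F = 0.1864: g = 0.00244, g' = -0.5079 → V/F = 0.1912
Converged at V/F = 0.1912.
Compositions from xᵢ = zᵢ/(1+V/F(Kᵢ−1)), yᵢ = Kᵢxᵢ:
  2-propanol: x = 0.2384, y = 0.5495
  n-octane: x = 0.3440, y = 0.2834
  n-nonane: x = 0.4176, y = 0.1670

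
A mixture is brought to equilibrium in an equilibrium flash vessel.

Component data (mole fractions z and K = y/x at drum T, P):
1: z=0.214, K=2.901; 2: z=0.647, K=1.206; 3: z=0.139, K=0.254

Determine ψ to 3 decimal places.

Rachford–Rice: g(ψ) = Σ zᵢ(Kᵢ−1)/(1+ψ(Kᵢ−1)) = 0.
g(0) = ΣzᵢKᵢ − 1 = 0.436 and g(1) = 1 − Σzᵢ/Kᵢ = -0.157, so a root lies in (0, 1).
Newton–Raphson from ψ = 0.5:
  ψ = 0.500: g = 0.1640, g' = -0.423 → ψ = 0.888
  ψ = 0.888: g = -0.0433, g' = -0.806 → ψ = 0.834
  ψ = 0.834: g = -0.0036, g' = -0.678 → ψ = 0.829
Converged at ψ = 0.829.

ψ = 0.829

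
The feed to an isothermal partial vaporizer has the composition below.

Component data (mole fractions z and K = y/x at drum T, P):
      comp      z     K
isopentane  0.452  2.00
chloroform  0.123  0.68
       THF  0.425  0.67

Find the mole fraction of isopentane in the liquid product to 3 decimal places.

x_isopentane = 0.247

Iterate (Newton) starting at β = 0.5:
  β = 0.500: g = 0.0865, g' = -0.285 → β = 0.803
  β = 0.803: g = 0.0068, g' = -0.248 → β = 0.831
Converged at β = 0.831.
Compositions from xᵢ = zᵢ/(1+β(Kᵢ−1)), yᵢ = Kᵢxᵢ:
  isopentane: x = 0.247, y = 0.494
  chloroform: x = 0.168, y = 0.114
  THF: x = 0.586, y = 0.392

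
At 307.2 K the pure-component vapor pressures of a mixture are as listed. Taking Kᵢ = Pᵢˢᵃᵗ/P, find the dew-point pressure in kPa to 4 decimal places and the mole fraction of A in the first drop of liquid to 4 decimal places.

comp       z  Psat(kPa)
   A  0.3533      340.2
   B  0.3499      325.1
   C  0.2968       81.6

At the dew point ψ → 1, so Σzᵢ/Kᵢ = 1 with Kᵢ = Pᵢˢᵃᵗ/P ⇒ 1/P = Σzᵢ/Pᵢˢᵃᵗ.
1/P = 0.3533/340.2 + 0.3499/325.1 + 0.2968/81.6 = 0.0057520 ⇒ P = 173.8512 kPa
xᵢ = zᵢP/Pᵢˢᵃᵗ ⇒ x_A = 0.3533·173.8512/340.2 = 0.1805

Pdew = 173.8512 kPa, x_A = 0.1805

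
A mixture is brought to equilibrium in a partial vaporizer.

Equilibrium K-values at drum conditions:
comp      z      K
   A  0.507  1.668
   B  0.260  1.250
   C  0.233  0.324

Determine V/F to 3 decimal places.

V/F = 0.674

Material balance + equilibrium reduce to Σ zᵢ(Kᵢ−1)/(1+V/F(Kᵢ−1)) = 0.
g(0) = ΣzᵢKᵢ − 1 = 0.246 and g(1) = 1 − Σzᵢ/Kᵢ = -0.231, so a root lies in (0, 1).
Newton iteration, V/F⁰ = 0.52:
  V/F = 0.520: g = 0.0660, g' = -0.391 → V/F = 0.689
  V/F = 0.689: g = -0.0074, g' = -0.491 → V/F = 0.674
Converged at V/F = 0.674.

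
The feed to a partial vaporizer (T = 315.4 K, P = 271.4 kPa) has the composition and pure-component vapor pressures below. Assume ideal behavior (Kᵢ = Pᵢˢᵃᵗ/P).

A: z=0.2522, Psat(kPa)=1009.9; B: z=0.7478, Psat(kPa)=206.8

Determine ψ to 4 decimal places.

Raoult's law: Kᵢ = Pᵢˢᵃᵗ/P = Pᵢˢᵃᵗ/271.4.
  K_A = 1009.9/271.4 = 3.721076, K_B = 206.8/271.4 = 0.761975
Material balance + equilibrium reduce to Σ zᵢ(Kᵢ−1)/(1+ψ(Kᵢ−1)) = 0.
g(0) = ΣzᵢKᵢ − 1 = 0.5083 and g(1) = 1 − Σzᵢ/Kᵢ = -0.0492, so a root lies in (0, 1).
Newton iteration, ψ⁰ = 0.48:
  ψ = 0.4800: g = 0.09663, g' = -0.4051 → ψ = 0.7185
  ψ = 0.7185: g = 0.01751, g' = -0.2755 → ψ = 0.7821
  ψ = 0.7821: g = 0.00068, g' = -0.2548 → ψ = 0.7847
Converged at ψ = 0.7847.

ψ = 0.7847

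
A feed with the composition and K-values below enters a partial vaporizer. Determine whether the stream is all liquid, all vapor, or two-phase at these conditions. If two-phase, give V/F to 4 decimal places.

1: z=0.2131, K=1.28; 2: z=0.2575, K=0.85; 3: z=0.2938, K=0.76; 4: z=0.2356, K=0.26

all liquid

ΣzᵢKᵢ = 0.7762; Σzᵢ/Kᵢ = 1.7622.
Since ΣzᵢKᵢ < 1 the mixture is below its bubble point — single liquid phase.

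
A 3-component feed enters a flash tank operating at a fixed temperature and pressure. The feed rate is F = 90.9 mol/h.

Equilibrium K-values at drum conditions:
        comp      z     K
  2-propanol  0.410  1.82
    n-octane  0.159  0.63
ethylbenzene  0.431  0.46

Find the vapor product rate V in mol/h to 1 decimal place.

Rachford–Rice: g(ψ) = Σ zᵢ(Kᵢ−1)/(1+ψ(Kᵢ−1)) = 0.
Feasibility: ΣzᵢKᵢ = 1.045, Σzᵢ/Kᵢ = 1.415 — both > 1, two phases present.
Newton–Raphson from ψ = 0.43:
  ψ = 0.430: g = -0.1245, g' = -0.395 → ψ = 0.114
  ψ = 0.114: g = -0.0022, g' = -0.397 → ψ = 0.109
Converged at ψ = 0.109.
Then V = ψ·F = 0.1090·90.9 = 9.9 mol/h and L = F − V = 81.0 mol/h.

V = 9.9 mol/h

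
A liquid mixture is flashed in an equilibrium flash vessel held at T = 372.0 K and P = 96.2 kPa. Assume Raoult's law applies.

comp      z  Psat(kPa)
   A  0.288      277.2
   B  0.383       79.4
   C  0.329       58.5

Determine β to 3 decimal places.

Raoult's law: Kᵢ = Pᵢˢᵃᵗ/P = Pᵢˢᵃᵗ/96.2.
  K_A = 277.2/96.2 = 2.88150, K_B = 79.4/96.2 = 0.82536, K_C = 58.5/96.2 = 0.60811
Material balance + equilibrium reduce to Σ zᵢ(Kᵢ−1)/(1+β(Kᵢ−1)) = 0.
g(0) = ΣzᵢKᵢ − 1 = 0.346 and g(1) = 1 − Σzᵢ/Kᵢ = -0.105, so a root lies in (0, 1).
Iterate (Newton) starting at β = 0.5:
  β = 0.500: g = 0.0456, g' = -0.363 → β = 0.626
  β = 0.626: g = 0.0030, g' = -0.319 → β = 0.635
Converged at β = 0.635.

β = 0.635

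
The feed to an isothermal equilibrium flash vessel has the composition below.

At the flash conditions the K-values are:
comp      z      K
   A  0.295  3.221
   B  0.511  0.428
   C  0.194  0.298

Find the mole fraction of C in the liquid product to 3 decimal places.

Newton–Raphson from ψ = 0.5:
  ψ = 0.500: g = -0.3088, g' = -0.882 → ψ = 0.150
  ψ = 0.150: g = 0.0198, g' = -1.139 → ψ = 0.167
Converged at ψ = 0.167.
Compositions from xᵢ = zᵢ/(1+ψ(Kᵢ−1)), yᵢ = Kᵢxᵢ:
  A: x = 0.215, y = 0.693
  B: x = 0.565, y = 0.242
  C: x = 0.220, y = 0.066

x_C = 0.220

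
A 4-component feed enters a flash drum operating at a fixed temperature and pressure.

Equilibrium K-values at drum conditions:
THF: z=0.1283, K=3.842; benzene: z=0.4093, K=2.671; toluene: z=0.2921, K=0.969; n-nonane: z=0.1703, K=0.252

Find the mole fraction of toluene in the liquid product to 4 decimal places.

Newton–Raphson from V/F = 0.33:
  V/F = 0.3300: g = 0.45072, g' = -0.9190 → V/F = 0.8204
  V/F = 0.8204: g = 0.05888, g' = -0.9354 → V/F = 0.8834
  V/F = 0.8834: g = -0.00473, g' = -1.0988 → V/F = 0.8791
  V/F = 0.8791: g = -0.00003, g' = -1.0849 → V/F = 0.8790
Converged at V/F = 0.8790.
Compositions from xᵢ = zᵢ/(1+V/F(Kᵢ−1)), yᵢ = Kᵢxᵢ:
  THF: x = 0.0367, y = 0.1409
  benzene: x = 0.1658, y = 0.4428
  toluene: x = 0.3003, y = 0.2910
  n-nonane: x = 0.4973, y = 0.1253

x_toluene = 0.3003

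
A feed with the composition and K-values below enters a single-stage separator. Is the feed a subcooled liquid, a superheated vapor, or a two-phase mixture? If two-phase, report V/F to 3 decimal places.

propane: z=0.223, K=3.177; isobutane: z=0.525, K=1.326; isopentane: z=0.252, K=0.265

ΣzᵢKᵢ = 1.471; Σzᵢ/Kᵢ = 1.417.
Both exceed 1, so a two-phase solution exists.
Newton–Raphson from ψ = 0.59:
  ψ = 0.590: g = 0.0290, g' = -0.666 → ψ = 0.634
  ψ = 0.634: g = -0.0007, g' = -0.702 → ψ = 0.633
Converged at ψ = 0.633.

two-phase, V/F = 0.633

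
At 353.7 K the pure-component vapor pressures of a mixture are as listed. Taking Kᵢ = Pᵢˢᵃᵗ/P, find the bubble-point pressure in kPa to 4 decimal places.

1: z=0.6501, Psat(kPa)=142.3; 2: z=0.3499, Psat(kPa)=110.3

At the bubble point ψ → 0, so ΣzᵢKᵢ = 1 with Kᵢ = Pᵢˢᵃᵗ/P ⇒ P = ΣzᵢPᵢˢᵃᵗ.
P = 0.6501·142.3 + 0.3499·110.3 = 131.1032 kPa

Pbub = 131.1032 kPa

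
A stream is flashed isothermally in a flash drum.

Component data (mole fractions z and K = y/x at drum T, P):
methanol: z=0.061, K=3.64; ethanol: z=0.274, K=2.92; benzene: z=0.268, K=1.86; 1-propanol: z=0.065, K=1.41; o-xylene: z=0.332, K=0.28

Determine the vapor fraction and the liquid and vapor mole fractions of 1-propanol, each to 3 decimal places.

ψ = 0.663, x_1-propanol = 0.051, y_1-propanol = 0.072

Rachford–Rice: g(ψ) = Σ zᵢ(Kᵢ−1)/(1+ψ(Kᵢ−1)) = 0.
Feasibility: ΣzᵢKᵢ = 1.705, Σzᵢ/Kᵢ = 1.486 — both > 1, two phases present.
Newton iteration, ψ⁰ = 0.5:
  ψ = 0.500: g = 0.1476, g' = -0.867 → ψ = 0.670
  ψ = 0.670: g = -0.0068, g' = -0.978 → ψ = 0.663
Converged at ψ = 0.663.
Compositions from xᵢ = zᵢ/(1+ψ(Kᵢ−1)), yᵢ = Kᵢxᵢ:
  methanol: x = 0.022, y = 0.081
  ethanol: x = 0.121, y = 0.352
  benzene: x = 0.171, y = 0.317
  1-propanol: x = 0.051, y = 0.072
  o-xylene: x = 0.636, y = 0.178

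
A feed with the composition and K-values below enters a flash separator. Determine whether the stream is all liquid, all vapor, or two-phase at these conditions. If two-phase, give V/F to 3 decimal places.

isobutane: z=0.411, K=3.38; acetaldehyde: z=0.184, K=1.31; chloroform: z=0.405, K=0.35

two-phase, V/F = 0.622

ΣzᵢKᵢ = 1.772; Σzᵢ/Kᵢ = 1.419.
Both exceed 1, so a two-phase solution exists.
Let ψ = V/F and solve Σ zᵢ(Kᵢ−1)/(1+ψ(Kᵢ−1)) = 0.
Newton–Raphson from ψ = 0.5:
  ψ = 0.500: g = 0.1060, g' = -0.874 → ψ = 0.621
  ψ = 0.621: g = 0.0009, g' = -0.873 → ψ = 0.622
Converged at ψ = 0.622.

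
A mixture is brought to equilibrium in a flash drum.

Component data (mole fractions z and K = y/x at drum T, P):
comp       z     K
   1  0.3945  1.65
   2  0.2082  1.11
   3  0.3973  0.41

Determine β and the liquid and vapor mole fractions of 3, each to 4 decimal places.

β = 0.1468, x_3 = 0.4350, y_3 = 0.1783

Iterate (Newton) starting at β = 0.4:
  β = 0.4000: g = -0.08137, g' = -0.3442 → β = 0.1636
  β = 0.1636: g = -0.00518, g' = -0.3080 → β = 0.1468
Converged at β = 0.1468.
Compositions from xᵢ = zᵢ/(1+β(Kᵢ−1)), yᵢ = Kᵢxᵢ:
  1: x = 0.3601, y = 0.5942
  2: x = 0.2049, y = 0.2274
  3: x = 0.4350, y = 0.1783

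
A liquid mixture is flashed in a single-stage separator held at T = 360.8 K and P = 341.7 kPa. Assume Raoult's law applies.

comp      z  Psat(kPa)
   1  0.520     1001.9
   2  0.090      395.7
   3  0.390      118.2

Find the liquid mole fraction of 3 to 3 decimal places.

Raoult's law: Kᵢ = Pᵢˢᵃᵗ/P = Pᵢˢᵃᵗ/341.7.
  K_1 = 1001.9/341.7 = 2.93210, K_2 = 395.7/341.7 = 1.15803, K_3 = 118.2/341.7 = 0.34592
Material balance + equilibrium reduce to Σ zᵢ(Kᵢ−1)/(1+ψ(Kᵢ−1)) = 0.
Feasibility: ΣzᵢKᵢ = 1.764, Σzᵢ/Kᵢ = 1.383 — both > 1, two phases present.
Iterate (Newton) starting at ψ = 0.5:
  ψ = 0.500: g = 0.1451, g' = -0.873 → ψ = 0.666
Converged at ψ = 0.666.
Compositions from xᵢ = zᵢ/(1+ψ(Kᵢ−1)), yᵢ = Kᵢxᵢ:
  1: x = 0.227, y = 0.667
  2: x = 0.081, y = 0.094
  3: x = 0.691, y = 0.239

x_3 = 0.691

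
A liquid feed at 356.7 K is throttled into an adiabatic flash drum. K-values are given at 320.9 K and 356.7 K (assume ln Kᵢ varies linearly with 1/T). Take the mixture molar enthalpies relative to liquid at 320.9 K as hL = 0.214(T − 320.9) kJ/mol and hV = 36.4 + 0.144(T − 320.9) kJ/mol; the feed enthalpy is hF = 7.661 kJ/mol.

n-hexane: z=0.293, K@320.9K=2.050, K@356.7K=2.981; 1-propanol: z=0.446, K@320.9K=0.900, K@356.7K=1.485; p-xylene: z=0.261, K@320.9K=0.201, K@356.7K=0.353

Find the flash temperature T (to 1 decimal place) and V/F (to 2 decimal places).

Adiabatic flash: solve Rachford–Rice at each trial T, then check hF = ψ·hV(T) + (1−ψ)·hL(T).
  T = 320.9 K: K = (2.050, 0.900, 0.201), RR gives ψ = 0.114, H_out = 4.166 kJ/mol
  T = 356.7 K: K = (2.981, 1.485, 0.353), RR gives ψ = 0.842, H_out = 36.209 kJ/mol
  T = 338.8 K: K = (2.497, 1.171, 0.270), RR gives ψ = 0.537, H_out = 22.706 kJ/mol
  T = 329.9 K: K = (2.270, 1.031, 0.234), RR gives ψ = 0.347, H_out = 14.326 kJ/mol
  T = 325.4 K: K = (2.159, 0.964, 0.217), RR gives ψ = 0.236, H_out = 9.472 kJ/mol
  T = 323.1 K: K = (2.103, 0.931, 0.209), RR gives ψ = 0.175, H_out = 6.818 kJ/mol
Linear interpolation between T = 323.1 (H_out = 6.818) and T = 325.4 (H_out = 9.472) on hF = 7.661 gives T ≈ 323.8 K, at which ψ = 0.19.

T = 323.8 K, V/F = 0.19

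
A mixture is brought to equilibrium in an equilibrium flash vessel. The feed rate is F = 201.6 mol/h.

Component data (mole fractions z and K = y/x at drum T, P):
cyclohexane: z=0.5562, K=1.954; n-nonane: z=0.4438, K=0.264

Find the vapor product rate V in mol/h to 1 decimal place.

Let β = V/F and solve Σ zᵢ(Kᵢ−1)/(1+β(Kᵢ−1)) = 0.
Check two-phase: ΣzᵢKᵢ = 1.2040 > 1 and Σzᵢ/Kᵢ = 1.9657 > 1, so g(0) = 0.2040 > 0 and g(1) = -0.9657 < 0.
Binary case is linear: z₁(K₁−1)(1+β(K₂−1)) + z₂(K₂−1)(1+β(K₁−1)) = 0
⇒ β = [z₁(K₁−1)+z₂(K₂−1)] / [−(K₁−1)(K₂−1)] = 0.20398/0.70214 = 0.2905
Then V = β·F = 0.2905·201.6 = 58.6 mol/h and L = F − V = 143.0 mol/h.

V = 58.6 mol/h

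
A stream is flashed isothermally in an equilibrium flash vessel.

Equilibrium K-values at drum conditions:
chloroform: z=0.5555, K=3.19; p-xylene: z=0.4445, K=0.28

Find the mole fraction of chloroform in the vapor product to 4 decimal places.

y_chloroform = 0.7893

Let β = V/F and solve Σ zᵢ(Kᵢ−1)/(1+β(Kᵢ−1)) = 0.
Check two-phase: ΣzᵢKᵢ = 1.8965 > 1 and Σzᵢ/Kᵢ = 1.7616 > 1, so g(0) = 0.8965 > 0 and g(1) = -0.7616 < 0.
Binary case is linear: z₁(K₁−1)(1+β(K₂−1)) + z₂(K₂−1)(1+β(K₁−1)) = 0
⇒ β = [z₁(K₁−1)+z₂(K₂−1)] / [−(K₁−1)(K₂−1)] = 0.89650/1.57680 = 0.5686
Compositions from xᵢ = zᵢ/(1+β(Kᵢ−1)), yᵢ = Kᵢxᵢ:
  chloroform: x = 0.2474, y = 0.7893
  p-xylene: x = 0.7526, y = 0.2107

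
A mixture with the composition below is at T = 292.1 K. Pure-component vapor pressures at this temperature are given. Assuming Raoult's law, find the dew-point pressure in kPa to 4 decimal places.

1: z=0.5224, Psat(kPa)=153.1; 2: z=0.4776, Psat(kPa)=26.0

Pdew = 45.9108 kPa

At the dew point ψ → 1, so Σzᵢ/Kᵢ = 1 with Kᵢ = Pᵢˢᵃᵗ/P ⇒ 1/P = Σzᵢ/Pᵢˢᵃᵗ.
1/P = 0.5224/153.1 + 0.4776/26.0 = 0.0217814 ⇒ P = 45.9108 kPa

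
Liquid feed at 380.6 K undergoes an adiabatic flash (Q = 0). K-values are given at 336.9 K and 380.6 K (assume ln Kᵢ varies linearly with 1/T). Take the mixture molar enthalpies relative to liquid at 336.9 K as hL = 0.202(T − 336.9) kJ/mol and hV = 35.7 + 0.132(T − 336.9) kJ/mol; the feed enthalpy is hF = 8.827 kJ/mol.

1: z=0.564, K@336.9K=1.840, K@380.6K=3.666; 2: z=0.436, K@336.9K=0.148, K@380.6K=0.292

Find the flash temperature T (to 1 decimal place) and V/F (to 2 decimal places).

T = 341.1 K, V/F = 0.23

Adiabatic flash: solve Rachford–Rice at each trial T, then check hF = ψ·hV(T) + (1−ψ)·hL(T).
  T = 336.9 K: K = (1.840, 0.148), RR gives ψ = 0.143, H_out = 5.102 kJ/mol
  T = 380.6 K: K = (3.666, 0.292), RR gives ψ = 0.633, H_out = 29.491 kJ/mol
  T = 358.8 K: K = (2.654, 0.212), RR gives ψ = 0.453, H_out = 19.886 kJ/mol
  T = 347.9 K: K = (2.225, 0.178), RR gives ψ = 0.330, H_out = 13.766 kJ/mol
  T = 342.4 K: K = (2.026, 0.163), RR gives ψ = 0.249, H_out = 9.898 kJ/mol
  T = 339.6 K: K = (1.930, 0.155), RR gives ψ = 0.199, H_out = 7.602 kJ/mol
  T = 341.0 K: K = (1.978, 0.159), RR gives ψ = 0.225, H_out = 8.783 kJ/mol
Linear interpolation between T = 341.0 (H_out = 8.783) and T = 342.4 (H_out = 9.898) on hF = 8.827 gives T ≈ 341.1 K, at which ψ = 0.23.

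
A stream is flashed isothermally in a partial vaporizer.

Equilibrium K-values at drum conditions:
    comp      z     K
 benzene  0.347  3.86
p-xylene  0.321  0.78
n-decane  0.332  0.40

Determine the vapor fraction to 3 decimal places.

Newton iteration, ψ⁰ = 0.55:
  ψ = 0.550: g = 0.0081, g' = -0.715 → ψ = 0.561
Converged at ψ = 0.561.

ψ = 0.561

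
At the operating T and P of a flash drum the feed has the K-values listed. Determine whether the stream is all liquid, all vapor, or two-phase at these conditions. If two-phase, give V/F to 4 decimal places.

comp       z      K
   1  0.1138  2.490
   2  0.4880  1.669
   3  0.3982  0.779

all vapor

ΣzᵢKᵢ = 1.4080; Σzᵢ/Kᵢ = 0.8493.
Since Σzᵢ/Kᵢ < 1 the mixture is above its dew point — single vapor phase.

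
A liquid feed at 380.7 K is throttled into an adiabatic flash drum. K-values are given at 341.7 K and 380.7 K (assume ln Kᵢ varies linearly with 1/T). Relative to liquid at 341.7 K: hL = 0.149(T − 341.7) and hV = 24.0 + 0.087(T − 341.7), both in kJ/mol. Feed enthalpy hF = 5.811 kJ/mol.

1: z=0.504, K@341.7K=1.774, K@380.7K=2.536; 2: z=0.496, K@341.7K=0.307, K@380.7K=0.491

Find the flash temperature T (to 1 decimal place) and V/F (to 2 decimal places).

T = 348.3 K, V/F = 0.20

Adiabatic flash: solve Rachford–Rice at each trial T, then check hF = ψ·hV(T) + (1−ψ)·hL(T).
  T = 341.7 K: K = (1.774, 0.307), RR gives ψ = 0.086, H_out = 2.075 kJ/mol
  T = 380.7 K: K = (2.536, 0.491), RR gives ψ = 0.667, H_out = 20.212 kJ/mol
  T = 361.2 K: K = (2.142, 0.393), RR gives ψ = 0.396, H_out = 11.933 kJ/mol
  T = 351.4 K: K = (1.953, 0.348), RR gives ψ = 0.253, H_out = 7.370 kJ/mol
  T = 346.5 K: K = (1.862, 0.327), RR gives ψ = 0.174, H_out = 4.828 kJ/mol
  T = 348.9 K: K = (1.906, 0.337), RR gives ψ = 0.213, H_out = 6.101 kJ/mol
  T = 347.7 K: K = (1.884, 0.332), RR gives ψ = 0.194, H_out = 5.472 kJ/mol
Linear interpolation between T = 347.7 (H_out = 5.472) and T = 348.9 (H_out = 6.101) on hF = 5.811 gives T ≈ 348.3 K, at which ψ = 0.20.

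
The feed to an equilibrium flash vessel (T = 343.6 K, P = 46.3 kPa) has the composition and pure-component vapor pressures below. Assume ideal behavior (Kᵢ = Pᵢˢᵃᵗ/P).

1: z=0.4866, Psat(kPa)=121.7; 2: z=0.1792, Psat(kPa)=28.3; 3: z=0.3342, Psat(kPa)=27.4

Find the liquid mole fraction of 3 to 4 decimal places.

Raoult's law: Kᵢ = Pᵢˢᵃᵗ/P = Pᵢˢᵃᵗ/46.3.
  K_1 = 121.7/46.3 = 2.628510, K_2 = 28.3/46.3 = 0.611231, K_3 = 27.4/46.3 = 0.591793
Material balance + equilibrium reduce to Σ zᵢ(Kᵢ−1)/(1+V/F(Kᵢ−1)) = 0.
Feasibility: ΣzᵢKᵢ = 1.5863, Σzᵢ/Kᵢ = 1.0430 — both > 1, two phases present.
Newton–Raphson from V/F = 0.39:
  V/F = 0.3900: g = 0.24026, g' = -0.5991 → V/F = 0.7911
  V/F = 0.7911: g = 0.04421, g' = -0.4244 → V/F = 0.8952
  V/F = 0.8952: g = 0.00056, g' = -0.4156 → V/F = 0.8966
Converged at V/F = 0.8966.
Compositions from xᵢ = zᵢ/(1+V/F(Kᵢ−1)), yᵢ = Kᵢxᵢ:
  1: x = 0.1978, y = 0.5199
  2: x = 0.2751, y = 0.1681
  3: x = 0.5271, y = 0.3119

x_3 = 0.5271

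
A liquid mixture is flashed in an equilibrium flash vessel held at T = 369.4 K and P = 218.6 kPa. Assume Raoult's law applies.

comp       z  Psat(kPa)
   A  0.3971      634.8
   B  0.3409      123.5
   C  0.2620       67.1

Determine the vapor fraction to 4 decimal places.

Raoult's law: Kᵢ = Pᵢˢᵃᵗ/P = Pᵢˢᵃᵗ/218.6.
  K_A = 634.8/218.6 = 2.903934, K_B = 123.5/218.6 = 0.564959, K_C = 67.1/218.6 = 0.306953
Let ψ = V/F and solve Σ zᵢ(Kᵢ−1)/(1+ψ(Kᵢ−1)) = 0.
Feasibility: ΣzᵢKᵢ = 1.4262, Σzᵢ/Kᵢ = 1.5937 — both > 1, two phases present.
Newton iteration, ψ⁰ = 0.5:
  ψ = 0.5000: g = -0.08007, g' = -0.7779 → ψ = 0.3971
  ψ = 0.3971: g = 0.00077, g' = -0.8006 → ψ = 0.3980
Converged at ψ = 0.3980.

ψ = 0.3980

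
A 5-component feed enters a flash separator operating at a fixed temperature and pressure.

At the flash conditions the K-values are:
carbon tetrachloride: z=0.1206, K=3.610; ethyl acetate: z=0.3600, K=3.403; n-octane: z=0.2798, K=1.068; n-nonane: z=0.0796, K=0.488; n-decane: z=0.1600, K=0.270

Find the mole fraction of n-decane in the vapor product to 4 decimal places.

y_n-decane = 0.1185

Material balance + equilibrium reduce to Σ zᵢ(Kᵢ−1)/(1+V/F(Kᵢ−1)) = 0.
Feasibility: ΣzᵢKᵢ = 2.0413, Σzᵢ/Kᵢ = 1.1569 — both > 1, two phases present.
Iterate (Newton) starting at V/F = 0.39:
  V/F = 0.3900: g = 0.40688, g' = -0.9562 → V/F = 0.8155
  V/F = 0.8155: g = 0.05231, g' = -0.9046 → V/F = 0.8734
  V/F = 0.8734: g = -0.00286, g' = -1.0114 → V/F = 0.8705
Converged at V/F = 0.8705.
Compositions from xᵢ = zᵢ/(1+V/F(Kᵢ−1)), yᵢ = Kᵢxᵢ:
  carbon tetrachloride: x = 0.0369, y = 0.1331
  ethyl acetate: x = 0.1164, y = 0.3962
  n-octane: x = 0.2642, y = 0.2821
  n-nonane: x = 0.1436, y = 0.0701
  n-decane: x = 0.4389, y = 0.1185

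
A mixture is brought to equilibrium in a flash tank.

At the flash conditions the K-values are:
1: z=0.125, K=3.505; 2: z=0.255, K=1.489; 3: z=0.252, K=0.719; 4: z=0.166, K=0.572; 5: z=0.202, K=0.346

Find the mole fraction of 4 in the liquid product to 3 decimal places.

x_4 = 0.184

Material balance + equilibrium reduce to Σ zᵢ(Kᵢ−1)/(1+ψ(Kᵢ−1)) = 0.
Feasibility: ΣzᵢKᵢ = 1.164, Σzᵢ/Kᵢ = 1.431 — both > 1, two phases present.
Newton iteration, ψ⁰ = 0.5:
  ψ = 0.500: g = -0.1299, g' = -0.461 → ψ = 0.218
  ψ = 0.218: g = 0.0072, g' = -0.555 → ψ = 0.231
Converged at ψ = 0.231.
Compositions from xᵢ = zᵢ/(1+ψ(Kᵢ−1)), yᵢ = Kᵢxᵢ:
  1: x = 0.079, y = 0.277
  2: x = 0.229, y = 0.341
  3: x = 0.270, y = 0.194
  4: x = 0.184, y = 0.105
  5: x = 0.238, y = 0.082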